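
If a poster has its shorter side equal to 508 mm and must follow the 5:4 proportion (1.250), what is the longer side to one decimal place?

635.0 mm

5:4 = 1.25000.
Longer side = 508 × 1.25000 ≈ 635.000 → 635.0 mm.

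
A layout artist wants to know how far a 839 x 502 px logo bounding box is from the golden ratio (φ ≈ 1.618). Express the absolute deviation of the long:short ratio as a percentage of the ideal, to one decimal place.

Ratio = 839 / 502 ≈ 1.6713.
Ideal golden ratio ≈ 1.6180. |1.6713 − 1.6180| / 1.6180 ≈ 3.29% → 3.3%.

3.3%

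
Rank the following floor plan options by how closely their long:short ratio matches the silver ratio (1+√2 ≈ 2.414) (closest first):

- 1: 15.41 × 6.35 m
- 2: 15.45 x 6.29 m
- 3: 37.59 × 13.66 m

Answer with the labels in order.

1: 15.41/6.35 ≈ 2.427 → |2.427 − 2.414| = 0.013
2: 15.45/6.29 ≈ 2.456 → |2.456 − 2.414| = 0.042
3: 37.59/13.66 ≈ 2.752 → |2.752 − 2.414| = 0.338

1, 2, 3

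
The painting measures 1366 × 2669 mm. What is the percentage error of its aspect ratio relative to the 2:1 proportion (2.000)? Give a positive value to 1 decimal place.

Ratio = 2669 / 1366 ≈ 1.9539.
Ideal 2:1 = 2.0000. |1.9539 − 2.0000| / 2.0000 ≈ 2.31% → 2.3%.

2.3%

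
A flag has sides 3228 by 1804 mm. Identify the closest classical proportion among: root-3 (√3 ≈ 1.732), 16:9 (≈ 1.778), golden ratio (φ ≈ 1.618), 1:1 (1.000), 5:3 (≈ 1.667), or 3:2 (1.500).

Ratio = 3228 / 1804 ≈ 1.789.
Distances: root-3 1.732 (Δ 0.057); 16:9 1.778 (Δ 0.011); golden ratio 1.618 (Δ 0.171); 1:1 1.000 (Δ 0.789); 5:3 1.667 (Δ 0.122); 3:2 1.500 (Δ 0.289).

16:9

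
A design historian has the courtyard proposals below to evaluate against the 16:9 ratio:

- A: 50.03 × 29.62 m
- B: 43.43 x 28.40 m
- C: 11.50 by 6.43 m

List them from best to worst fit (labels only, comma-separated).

C, A, B

A: 50.03/29.62 ≈ 1.689 → |1.689 − 1.778| = 0.089
B: 43.43/28.40 ≈ 1.529 → |1.529 − 1.778| = 0.249
C: 11.50/6.43 ≈ 1.788 → |1.788 − 1.778| = 0.010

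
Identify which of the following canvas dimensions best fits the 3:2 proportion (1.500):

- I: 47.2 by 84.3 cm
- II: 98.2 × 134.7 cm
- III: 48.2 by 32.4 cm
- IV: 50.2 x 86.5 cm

III

Target 3:2 ≈ 1.500.
I: 1.786 (Δ0.286)  II: 1.372 (Δ0.128)  III: 1.488 (Δ0.012)  IV: 1.723 (Δ0.223)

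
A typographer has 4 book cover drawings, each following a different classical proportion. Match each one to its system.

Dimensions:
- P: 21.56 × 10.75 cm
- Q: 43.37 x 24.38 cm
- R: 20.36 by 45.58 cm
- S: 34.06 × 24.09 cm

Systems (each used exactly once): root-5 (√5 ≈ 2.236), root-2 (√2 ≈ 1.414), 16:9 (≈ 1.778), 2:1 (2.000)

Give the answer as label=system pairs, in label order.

P=2:1, Q=16:9, R=root-5, S=root-2

P = 21.56/10.75 ≈ 2.006 → 2:1 (2.000)
Q = 43.37/24.38 ≈ 1.779 → 16:9 (1.778)
R = 45.58/20.36 ≈ 2.239 → root-5 (2.236)
S = 34.06/24.09 ≈ 1.414 → root-2 (1.414)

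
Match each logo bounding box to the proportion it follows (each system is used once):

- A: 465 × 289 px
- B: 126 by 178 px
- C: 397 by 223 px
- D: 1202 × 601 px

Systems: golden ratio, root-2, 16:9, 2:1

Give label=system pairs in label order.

A = 465/289 ≈ 1.609 → golden ratio (1.618)
B = 178/126 ≈ 1.413 → root-2 (1.414)
C = 397/223 ≈ 1.780 → 16:9 (1.778)
D = 1202/601 ≈ 2.000 → 2:1 (2.000)

A=golden ratio, B=root-2, C=16:9, D=2:1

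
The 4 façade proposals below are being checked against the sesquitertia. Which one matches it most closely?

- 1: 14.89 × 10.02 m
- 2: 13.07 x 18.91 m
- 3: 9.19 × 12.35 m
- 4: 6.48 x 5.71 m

3

Ratios (long/short): 1 ≈ 1.486; 2 ≈ 1.447; 3 ≈ 1.344; 4 ≈ 1.135.
4:3 ≈ 1.333; option 3 is nearest (Δ 0.011).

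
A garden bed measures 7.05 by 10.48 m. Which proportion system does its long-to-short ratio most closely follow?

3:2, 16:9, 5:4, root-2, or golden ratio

Ratio = 10.48 / 7.05 ≈ 1.487.
Distances: 3:2 1.500 (Δ 0.013); 16:9 1.778 (Δ 0.291); 5:4 1.250 (Δ 0.237); root-2 1.414 (Δ 0.073); golden ratio 1.618 (Δ 0.131).

3:2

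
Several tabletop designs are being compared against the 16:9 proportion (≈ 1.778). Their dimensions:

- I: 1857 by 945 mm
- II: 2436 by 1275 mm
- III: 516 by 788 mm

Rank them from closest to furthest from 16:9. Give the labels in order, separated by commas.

I: 1857/945 ≈ 1.965 → |1.965 − 1.778| = 0.187
II: 2436/1275 ≈ 1.911 → |1.911 − 1.778| = 0.133
III: 788/516 ≈ 1.527 → |1.527 − 1.778| = 0.251

II, I, III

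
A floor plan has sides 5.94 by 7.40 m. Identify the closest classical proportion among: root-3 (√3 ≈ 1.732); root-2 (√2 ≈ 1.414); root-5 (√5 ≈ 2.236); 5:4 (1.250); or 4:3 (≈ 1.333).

5:4

Ratio = 7.40 / 5.94 ≈ 1.246.
Distances: root-3 1.732 (Δ 0.486); root-2 1.414 (Δ 0.168); root-5 2.236 (Δ 0.990); 5:4 1.250 (Δ 0.004); 4:3 1.333 (Δ 0.087).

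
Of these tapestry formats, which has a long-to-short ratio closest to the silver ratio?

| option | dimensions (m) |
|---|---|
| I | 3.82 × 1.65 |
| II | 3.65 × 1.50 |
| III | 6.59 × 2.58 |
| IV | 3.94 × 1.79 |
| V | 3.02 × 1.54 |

Target silver ratio ≈ 2.414.
I: 2.315 (Δ0.099)  II: 2.433 (Δ0.019)  III: 2.554 (Δ0.140)  IV: 2.201 (Δ0.213)  V: 1.961 (Δ0.453)

II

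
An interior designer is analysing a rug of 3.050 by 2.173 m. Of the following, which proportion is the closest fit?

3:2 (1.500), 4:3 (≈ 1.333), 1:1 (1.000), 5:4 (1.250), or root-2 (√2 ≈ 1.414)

Ratio = 3.050 / 2.173 ≈ 1.404.
Distances: 3:2 1.500 (Δ 0.096); 4:3 1.333 (Δ 0.071); 1:1 1.000 (Δ 0.404); 5:4 1.250 (Δ 0.154); root-2 1.414 (Δ 0.010).

root-2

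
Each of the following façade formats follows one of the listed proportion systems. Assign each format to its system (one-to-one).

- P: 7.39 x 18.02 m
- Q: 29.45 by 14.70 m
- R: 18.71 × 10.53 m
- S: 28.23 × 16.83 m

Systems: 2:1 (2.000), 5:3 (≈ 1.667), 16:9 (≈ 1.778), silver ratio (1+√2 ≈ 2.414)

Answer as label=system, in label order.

P=silver ratio, Q=2:1, R=16:9, S=5:3

Ratios: P ≈ 2.438; Q ≈ 2.003; R ≈ 1.777; S ≈ 1.677.
Targets: 2:1 ≈ 2.000; 5:3 ≈ 1.667; 16:9 ≈ 1.778; silver ratio ≈ 2.414.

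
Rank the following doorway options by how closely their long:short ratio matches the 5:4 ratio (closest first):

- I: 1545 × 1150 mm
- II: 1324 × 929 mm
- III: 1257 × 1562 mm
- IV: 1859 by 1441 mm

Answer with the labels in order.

III, IV, I, II

Ratios: I = 1545 / 1150 ≈ 1.343; II = 1324 / 929 ≈ 1.425; III = 1562 / 1257 ≈ 1.243; IV = 1859 / 1441 ≈ 1.290.
|Δ from 1.250|: I 0.093; II 0.175; III 0.007; IV 0.040.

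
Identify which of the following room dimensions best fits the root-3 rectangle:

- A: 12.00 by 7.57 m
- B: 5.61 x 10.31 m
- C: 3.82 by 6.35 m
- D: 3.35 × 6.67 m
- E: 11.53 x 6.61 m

Ratios (long/short): A ≈ 1.585; B ≈ 1.838; C ≈ 1.662; D ≈ 1.991; E ≈ 1.744.
root-3 ≈ 1.732; option E is nearest (Δ 0.012).

E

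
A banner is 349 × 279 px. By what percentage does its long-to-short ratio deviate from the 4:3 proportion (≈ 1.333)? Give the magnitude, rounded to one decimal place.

6.2%

Ratio = 349 / 279 ≈ 1.2509.
Ideal 4:3 ≈ 1.3333. |1.2509 − 1.3333| / 1.3333 ≈ 6.18% → 6.2%.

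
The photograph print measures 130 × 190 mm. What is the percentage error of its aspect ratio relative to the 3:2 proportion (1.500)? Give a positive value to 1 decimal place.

Ratio = 190 / 130 ≈ 1.4615.
Ideal 3:2 = 1.5000. |1.4615 − 1.5000| / 1.5000 ≈ 2.57% → 2.6%.

2.6%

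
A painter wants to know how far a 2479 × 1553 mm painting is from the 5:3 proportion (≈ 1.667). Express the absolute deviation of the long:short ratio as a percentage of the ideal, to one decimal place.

4.2%

Ratio = 2479 / 1553 ≈ 1.5963.
Ideal 5:3 ≈ 1.6667. |1.5963 − 1.6667| / 1.6667 ≈ 4.22% → 4.2%.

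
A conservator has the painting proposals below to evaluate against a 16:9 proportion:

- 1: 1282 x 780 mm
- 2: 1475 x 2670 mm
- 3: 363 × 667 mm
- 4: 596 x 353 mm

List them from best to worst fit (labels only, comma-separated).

Ratios: 1 = 1282 / 780 ≈ 1.644; 2 = 2670 / 1475 ≈ 1.810; 3 = 667 / 363 ≈ 1.837; 4 = 596 / 353 ≈ 1.688.
|Δ from 1.778|: 1 0.134; 2 0.032; 3 0.059; 4 0.090.

2, 3, 4, 1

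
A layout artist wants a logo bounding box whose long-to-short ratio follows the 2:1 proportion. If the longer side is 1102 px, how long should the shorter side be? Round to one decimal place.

2:1 = 2.00000.
Shorter side = 1102 ÷ 2.00000 ≈ 551.000 → 551.0 px.

551.0 px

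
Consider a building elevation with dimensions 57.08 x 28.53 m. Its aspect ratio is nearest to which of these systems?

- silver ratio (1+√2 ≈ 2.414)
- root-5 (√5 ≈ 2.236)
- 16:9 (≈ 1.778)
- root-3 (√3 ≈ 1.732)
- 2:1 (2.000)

57.08/28.53 ≈ 2.001. Nearest candidates are 2:1 (2.000, off by 0.001) and 16:9 (1.778, off by 0.223).

2:1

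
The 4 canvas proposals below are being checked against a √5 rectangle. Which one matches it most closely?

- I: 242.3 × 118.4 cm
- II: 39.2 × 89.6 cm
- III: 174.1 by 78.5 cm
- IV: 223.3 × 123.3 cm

III

Ratios (long/short): I ≈ 2.046; II ≈ 2.286; III ≈ 2.218; IV ≈ 1.811.
root-5 ≈ 2.236; option III is nearest (Δ 0.018).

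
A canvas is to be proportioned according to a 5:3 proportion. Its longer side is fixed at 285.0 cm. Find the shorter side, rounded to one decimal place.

5:3 ≈ 1.66667.
Shorter side = 285.0 ÷ 1.66667 ≈ 171.000 → 171.0 cm.

171.0 cm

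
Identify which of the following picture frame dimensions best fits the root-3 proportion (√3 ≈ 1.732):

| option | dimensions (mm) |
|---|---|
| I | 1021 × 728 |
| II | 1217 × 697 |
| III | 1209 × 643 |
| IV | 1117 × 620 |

Target root-3 ≈ 1.732.
I: 1.402 (Δ0.330)  II: 1.746 (Δ0.014)  III: 1.880 (Δ0.148)  IV: 1.802 (Δ0.070)

II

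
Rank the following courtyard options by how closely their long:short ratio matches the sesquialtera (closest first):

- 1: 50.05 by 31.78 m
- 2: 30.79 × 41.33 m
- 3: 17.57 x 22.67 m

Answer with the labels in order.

1, 2, 3

1: 50.05/31.78 ≈ 1.575 → |1.575 − 1.500| = 0.075
2: 41.33/30.79 ≈ 1.342 → |1.342 − 1.500| = 0.158
3: 22.67/17.57 ≈ 1.290 → |1.290 − 1.500| = 0.210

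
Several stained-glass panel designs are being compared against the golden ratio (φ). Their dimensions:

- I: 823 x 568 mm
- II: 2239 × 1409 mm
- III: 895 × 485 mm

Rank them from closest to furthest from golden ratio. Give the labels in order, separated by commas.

I: 823/568 ≈ 1.449 → |1.449 − 1.618| = 0.169
II: 2239/1409 ≈ 1.589 → |1.589 − 1.618| = 0.029
III: 895/485 ≈ 1.845 → |1.845 − 1.618| = 0.227

II, I, III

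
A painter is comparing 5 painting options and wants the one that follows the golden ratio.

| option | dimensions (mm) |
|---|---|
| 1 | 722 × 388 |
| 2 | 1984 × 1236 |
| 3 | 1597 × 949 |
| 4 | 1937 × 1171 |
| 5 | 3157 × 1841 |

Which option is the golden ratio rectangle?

2

Target golden ratio ≈ 1.618.
1: 1.861 (Δ0.243)  2: 1.605 (Δ0.013)  3: 1.683 (Δ0.065)  4: 1.654 (Δ0.036)  5: 1.715 (Δ0.097)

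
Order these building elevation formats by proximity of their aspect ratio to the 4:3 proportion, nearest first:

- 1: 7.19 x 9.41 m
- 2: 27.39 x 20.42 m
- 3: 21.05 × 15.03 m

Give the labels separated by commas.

2, 1, 3

1: 9.41/7.19 ≈ 1.309 → |1.309 − 1.333| = 0.024
2: 27.39/20.42 ≈ 1.341 → |1.341 − 1.333| = 0.008
3: 21.05/15.03 ≈ 1.401 → |1.401 − 1.333| = 0.068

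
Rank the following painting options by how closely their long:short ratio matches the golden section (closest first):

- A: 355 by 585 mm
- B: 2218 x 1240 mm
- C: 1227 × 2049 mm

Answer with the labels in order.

Ratios: A = 585 / 355 ≈ 1.648; B = 2218 / 1240 ≈ 1.789; C = 2049 / 1227 ≈ 1.670.
|Δ from 1.618|: A 0.030; B 0.171; C 0.052.

A, C, B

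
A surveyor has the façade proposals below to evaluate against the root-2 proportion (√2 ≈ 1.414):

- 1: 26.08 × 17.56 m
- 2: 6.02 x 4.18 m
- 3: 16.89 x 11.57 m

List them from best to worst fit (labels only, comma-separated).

1: 26.08/17.56 ≈ 1.485 → |1.485 − 1.414| = 0.071
2: 6.02/4.18 ≈ 1.440 → |1.440 − 1.414| = 0.026
3: 16.89/11.57 ≈ 1.460 → |1.460 − 1.414| = 0.046

2, 3, 1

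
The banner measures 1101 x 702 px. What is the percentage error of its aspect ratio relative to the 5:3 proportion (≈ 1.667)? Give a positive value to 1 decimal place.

5.9%

Ratio = 1101 / 702 ≈ 1.5684.
Ideal 5:3 ≈ 1.6667. |1.5684 − 1.6667| / 1.6667 ≈ 5.90% → 5.9%.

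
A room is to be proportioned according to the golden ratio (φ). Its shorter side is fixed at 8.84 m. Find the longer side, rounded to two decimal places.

14.30 m

golden ratio ≈ 1.61803.
Longer side = 8.84 × 1.61803 ≈ 14.3034 → 14.30 m.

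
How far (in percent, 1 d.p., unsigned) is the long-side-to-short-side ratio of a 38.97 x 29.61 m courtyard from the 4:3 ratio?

Ratio = 38.97 / 29.61 ≈ 1.3161.
Ideal 4:3 ≈ 1.3333. |1.3161 − 1.3333| / 1.3333 ≈ 1.29% → 1.3%.

1.3%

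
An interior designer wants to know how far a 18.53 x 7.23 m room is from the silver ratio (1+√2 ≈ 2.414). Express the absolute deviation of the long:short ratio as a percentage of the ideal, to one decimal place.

6.2%

Ratio = 18.53 / 7.23 ≈ 2.5629.
Ideal silver ratio ≈ 2.4142. |2.5629 − 2.4142| / 2.4142 ≈ 6.16% → 6.2%.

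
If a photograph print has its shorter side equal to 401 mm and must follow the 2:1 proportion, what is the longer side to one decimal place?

2:1 = 2.00000.
Longer side = 401 × 2.00000 ≈ 802.000 → 802.0 mm.

802.0 mm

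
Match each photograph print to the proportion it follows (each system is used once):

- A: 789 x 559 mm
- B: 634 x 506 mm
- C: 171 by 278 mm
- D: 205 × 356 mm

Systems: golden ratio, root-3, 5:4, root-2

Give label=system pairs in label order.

Ratios: A ≈ 1.411; B ≈ 1.253; C ≈ 1.626; D ≈ 1.737.
Targets: golden ratio ≈ 1.618; root-3 ≈ 1.732; 5:4 ≈ 1.250; root-2 ≈ 1.414.

A=root-2, B=5:4, C=golden ratio, D=root-3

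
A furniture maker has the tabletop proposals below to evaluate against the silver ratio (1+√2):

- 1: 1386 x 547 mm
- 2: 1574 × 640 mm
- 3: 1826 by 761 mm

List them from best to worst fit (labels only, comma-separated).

Ratios: 1 = 1386 / 547 ≈ 2.534; 2 = 1574 / 640 ≈ 2.459; 3 = 1826 / 761 ≈ 2.399.
|Δ from 2.414|: 1 0.120; 2 0.045; 3 0.015.

3, 2, 1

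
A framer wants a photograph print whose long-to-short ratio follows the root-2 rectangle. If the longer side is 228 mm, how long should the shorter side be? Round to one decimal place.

161.2 mm

root-2 ≈ 1.41421.
Shorter side = 228 ÷ 1.41421 ≈ 161.221 → 161.2 mm.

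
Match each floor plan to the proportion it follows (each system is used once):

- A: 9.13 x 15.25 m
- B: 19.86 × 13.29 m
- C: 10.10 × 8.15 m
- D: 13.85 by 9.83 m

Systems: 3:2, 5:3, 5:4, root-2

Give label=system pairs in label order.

A=5:3, B=3:2, C=5:4, D=root-2

Ratios: A ≈ 1.670; B ≈ 1.494; C ≈ 1.239; D ≈ 1.409.
Targets: 3:2 ≈ 1.500; 5:3 ≈ 1.667; 5:4 ≈ 1.250; root-2 ≈ 1.414.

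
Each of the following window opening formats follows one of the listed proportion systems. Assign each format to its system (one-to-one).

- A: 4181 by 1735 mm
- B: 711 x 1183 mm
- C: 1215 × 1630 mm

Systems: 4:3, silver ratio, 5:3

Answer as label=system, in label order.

A=silver ratio, B=5:3, C=4:3

Ratios: A ≈ 2.410; B ≈ 1.664; C ≈ 1.342.
Targets: 4:3 ≈ 1.333; silver ratio ≈ 2.414; 5:3 ≈ 1.667.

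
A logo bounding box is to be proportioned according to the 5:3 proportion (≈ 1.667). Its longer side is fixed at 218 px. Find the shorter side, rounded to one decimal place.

130.8 px

5:3 ≈ 1.66667.
Shorter side = 218 ÷ 1.66667 ≈ 130.800 → 130.8 px.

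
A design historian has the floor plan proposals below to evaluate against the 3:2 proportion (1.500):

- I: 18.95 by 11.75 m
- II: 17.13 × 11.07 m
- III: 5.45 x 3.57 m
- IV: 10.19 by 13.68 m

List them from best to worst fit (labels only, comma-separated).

Ratios: I = 18.95 / 11.75 ≈ 1.613; II = 17.13 / 11.07 ≈ 1.547; III = 5.45 / 3.57 ≈ 1.527; IV = 13.68 / 10.19 ≈ 1.342.
|Δ from 1.500|: I 0.113; II 0.047; III 0.027; IV 0.158.

III, II, I, IV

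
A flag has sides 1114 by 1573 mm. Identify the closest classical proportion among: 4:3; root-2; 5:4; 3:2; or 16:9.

root-2

1573/1114 ≈ 1.412. Nearest candidates are root-2 (1.414, off by 0.002) and 4:3 (1.333, off by 0.079).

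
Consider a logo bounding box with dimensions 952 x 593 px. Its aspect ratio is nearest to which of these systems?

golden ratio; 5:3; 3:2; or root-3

golden ratio

952/593 ≈ 1.605. Nearest candidates are golden ratio (1.618, off by 0.013) and 5:3 (1.667, off by 0.062).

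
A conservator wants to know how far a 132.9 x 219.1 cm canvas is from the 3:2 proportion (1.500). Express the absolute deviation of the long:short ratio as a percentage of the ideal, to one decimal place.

Ratio = 219.1 / 132.9 ≈ 1.6486.
Ideal 3:2 = 1.5000. |1.6486 − 1.5000| / 1.5000 ≈ 9.91% → 9.9%.

9.9%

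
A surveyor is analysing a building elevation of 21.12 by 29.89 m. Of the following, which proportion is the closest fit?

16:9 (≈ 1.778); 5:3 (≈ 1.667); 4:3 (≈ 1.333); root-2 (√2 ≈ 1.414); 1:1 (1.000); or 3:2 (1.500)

root-2

Ratio = 29.89 / 21.12 ≈ 1.415.
Distances: 16:9 1.778 (Δ 0.363); 5:3 1.667 (Δ 0.252); 4:3 1.333 (Δ 0.082); root-2 1.414 (Δ 0.001); 1:1 1.000 (Δ 0.415); 3:2 1.500 (Δ 0.085).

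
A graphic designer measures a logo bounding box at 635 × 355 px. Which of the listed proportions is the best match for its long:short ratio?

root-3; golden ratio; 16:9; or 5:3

16:9

635/355 ≈ 1.789. Nearest candidates are 16:9 (1.778, off by 0.011) and root-3 (1.732, off by 0.057).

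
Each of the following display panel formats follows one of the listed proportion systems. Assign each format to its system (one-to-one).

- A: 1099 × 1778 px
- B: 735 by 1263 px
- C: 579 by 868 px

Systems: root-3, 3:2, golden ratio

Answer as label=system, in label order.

A=golden ratio, B=root-3, C=3:2

A = 1778/1099 ≈ 1.618 → golden ratio (1.618)
B = 1263/735 ≈ 1.718 → root-3 (1.732)
C = 868/579 ≈ 1.499 → 3:2 (1.500)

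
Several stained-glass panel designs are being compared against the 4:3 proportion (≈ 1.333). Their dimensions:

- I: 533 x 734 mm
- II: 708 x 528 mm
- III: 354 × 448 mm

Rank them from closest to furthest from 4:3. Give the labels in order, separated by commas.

I: 734/533 ≈ 1.377 → |1.377 − 1.333| = 0.044
II: 708/528 ≈ 1.341 → |1.341 − 1.333| = 0.008
III: 448/354 ≈ 1.266 → |1.266 − 1.333| = 0.067

II, I, III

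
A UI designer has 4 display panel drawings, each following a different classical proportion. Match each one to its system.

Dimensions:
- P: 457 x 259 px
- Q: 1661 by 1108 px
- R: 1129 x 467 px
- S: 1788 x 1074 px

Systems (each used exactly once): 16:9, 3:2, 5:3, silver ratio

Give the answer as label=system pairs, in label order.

Ratios: P ≈ 1.764; Q ≈ 1.499; R ≈ 2.418; S ≈ 1.665.
Targets: 16:9 ≈ 1.778; 3:2 ≈ 1.500; 5:3 ≈ 1.667; silver ratio ≈ 2.414.

P=16:9, Q=3:2, R=silver ratio, S=5:3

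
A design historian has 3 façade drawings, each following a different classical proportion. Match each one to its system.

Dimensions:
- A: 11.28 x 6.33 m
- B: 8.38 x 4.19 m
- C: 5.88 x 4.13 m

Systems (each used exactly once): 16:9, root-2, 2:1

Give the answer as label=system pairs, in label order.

Ratios: A ≈ 1.782; B ≈ 2.000; C ≈ 1.424.
Targets: 16:9 ≈ 1.778; root-2 ≈ 1.414; 2:1 ≈ 2.000.

A=16:9, B=2:1, C=root-2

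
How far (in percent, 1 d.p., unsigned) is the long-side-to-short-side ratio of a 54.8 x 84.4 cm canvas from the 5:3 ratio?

7.6%

Ratio = 84.4 / 54.8 ≈ 1.5401.
Ideal 5:3 ≈ 1.6667. |1.5401 − 1.6667| / 1.6667 ≈ 7.60% → 7.6%.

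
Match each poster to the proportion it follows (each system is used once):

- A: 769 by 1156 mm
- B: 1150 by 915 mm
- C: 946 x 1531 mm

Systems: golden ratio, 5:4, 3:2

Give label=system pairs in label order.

Ratios: A ≈ 1.503; B ≈ 1.257; C ≈ 1.618.
Targets: golden ratio ≈ 1.618; 5:4 ≈ 1.250; 3:2 ≈ 1.500.

A=3:2, B=5:4, C=golden ratio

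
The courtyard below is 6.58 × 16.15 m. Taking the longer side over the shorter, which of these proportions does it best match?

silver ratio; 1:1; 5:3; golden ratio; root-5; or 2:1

silver ratio

16.15/6.58 ≈ 2.454. Nearest candidates are silver ratio (2.414, off by 0.040) and root-5 (2.236, off by 0.218).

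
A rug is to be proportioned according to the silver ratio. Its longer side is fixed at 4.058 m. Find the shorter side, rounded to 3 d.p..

1.681 m

silver ratio ≈ 2.41421.
Shorter side = 4.058 ÷ 2.41421 ≈ 1.68088 → 1.681 m.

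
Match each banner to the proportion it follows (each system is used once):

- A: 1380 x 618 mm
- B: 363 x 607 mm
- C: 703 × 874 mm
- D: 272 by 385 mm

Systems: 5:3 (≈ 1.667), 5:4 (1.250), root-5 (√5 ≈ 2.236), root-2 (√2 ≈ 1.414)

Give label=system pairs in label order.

Ratios: A ≈ 2.233; B ≈ 1.672; C ≈ 1.243; D ≈ 1.415.
Targets: 5:3 ≈ 1.667; 5:4 ≈ 1.250; root-5 ≈ 2.236; root-2 ≈ 1.414.

A=root-5, B=5:3, C=5:4, D=root-2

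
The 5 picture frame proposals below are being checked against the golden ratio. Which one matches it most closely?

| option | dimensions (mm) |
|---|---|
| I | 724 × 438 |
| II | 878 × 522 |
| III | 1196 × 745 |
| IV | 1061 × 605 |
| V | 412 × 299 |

III

Ratios (long/short): I ≈ 1.653; II ≈ 1.682; III ≈ 1.605; IV ≈ 1.754; V ≈ 1.378.
golden ratio ≈ 1.618; option III is nearest (Δ 0.013).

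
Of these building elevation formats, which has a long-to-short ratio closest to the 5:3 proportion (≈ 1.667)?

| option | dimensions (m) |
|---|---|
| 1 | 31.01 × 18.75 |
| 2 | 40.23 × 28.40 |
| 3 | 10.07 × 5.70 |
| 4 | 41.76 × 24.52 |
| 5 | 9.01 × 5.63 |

Ratios (long/short): 1 ≈ 1.654; 2 ≈ 1.417; 3 ≈ 1.767; 4 ≈ 1.703; 5 ≈ 1.600.
5:3 ≈ 1.667; option 1 is nearest (Δ 0.013).

1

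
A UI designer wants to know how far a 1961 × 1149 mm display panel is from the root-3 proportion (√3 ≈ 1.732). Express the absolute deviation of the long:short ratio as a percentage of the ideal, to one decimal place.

1.5%

Ratio = 1961 / 1149 ≈ 1.7067.
Ideal root-3 ≈ 1.7321. |1.7067 − 1.7321| / 1.7321 ≈ 1.47% → 1.5%.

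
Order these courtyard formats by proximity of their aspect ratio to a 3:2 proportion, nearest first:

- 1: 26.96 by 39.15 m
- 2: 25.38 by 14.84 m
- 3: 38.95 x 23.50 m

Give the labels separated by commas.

1, 3, 2

1: 39.15/26.96 ≈ 1.452 → |1.452 − 1.500| = 0.048
2: 25.38/14.84 ≈ 1.710 → |1.710 − 1.500| = 0.210
3: 38.95/23.50 ≈ 1.657 → |1.657 − 1.500| = 0.157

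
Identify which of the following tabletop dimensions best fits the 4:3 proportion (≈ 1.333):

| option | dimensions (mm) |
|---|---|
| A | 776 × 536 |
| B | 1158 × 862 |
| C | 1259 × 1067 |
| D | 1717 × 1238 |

Ratios (long/short): A ≈ 1.448; B ≈ 1.343; C ≈ 1.180; D ≈ 1.387.
4:3 ≈ 1.333; option B is nearest (Δ 0.010).

B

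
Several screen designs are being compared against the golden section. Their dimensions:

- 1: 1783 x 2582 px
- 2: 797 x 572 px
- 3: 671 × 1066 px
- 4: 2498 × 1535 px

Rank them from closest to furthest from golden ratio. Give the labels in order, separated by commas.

4, 3, 1, 2

Ratios: 1 = 2582 / 1783 ≈ 1.448; 2 = 797 / 572 ≈ 1.393; 3 = 1066 / 671 ≈ 1.589; 4 = 2498 / 1535 ≈ 1.627.
|Δ from 1.618|: 1 0.170; 2 0.225; 3 0.029; 4 0.009.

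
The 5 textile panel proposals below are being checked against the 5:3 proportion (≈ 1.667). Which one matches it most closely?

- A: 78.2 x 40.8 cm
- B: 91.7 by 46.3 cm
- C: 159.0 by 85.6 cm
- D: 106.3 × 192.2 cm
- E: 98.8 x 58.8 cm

E

Ratios (long/short): A ≈ 1.917; B ≈ 1.981; C ≈ 1.857; D ≈ 1.808; E ≈ 1.680.
5:3 ≈ 1.667; option E is nearest (Δ 0.013).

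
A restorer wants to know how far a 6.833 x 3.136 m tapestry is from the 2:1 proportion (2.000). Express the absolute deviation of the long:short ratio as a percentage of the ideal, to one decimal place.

Ratio = 6.833 / 3.136 ≈ 2.1789.
Ideal 2:1 = 2.0000. |2.1789 − 2.0000| / 2.0000 ≈ 8.95% → 8.9%.

8.9%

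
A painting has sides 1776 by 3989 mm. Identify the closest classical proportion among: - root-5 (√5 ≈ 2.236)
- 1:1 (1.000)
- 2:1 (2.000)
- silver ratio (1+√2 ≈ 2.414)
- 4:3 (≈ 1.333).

Ratio = 3989 / 1776 ≈ 2.246.
Distances: root-5 2.236 (Δ 0.010); 1:1 1.000 (Δ 1.246); 2:1 2.000 (Δ 0.246); silver ratio 2.414 (Δ 0.168); 4:3 1.333 (Δ 0.913).

root-5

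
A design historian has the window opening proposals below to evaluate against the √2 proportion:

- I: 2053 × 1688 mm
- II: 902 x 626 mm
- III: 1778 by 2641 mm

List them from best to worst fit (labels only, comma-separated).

Ratios: I = 2053 / 1688 ≈ 1.216; II = 902 / 626 ≈ 1.441; III = 2641 / 1778 ≈ 1.485.
|Δ from 1.414|: I 0.198; II 0.027; III 0.071.

II, III, I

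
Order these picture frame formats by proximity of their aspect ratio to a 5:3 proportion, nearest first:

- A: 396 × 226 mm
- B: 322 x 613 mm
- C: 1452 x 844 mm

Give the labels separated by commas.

C, A, B

Ratios: A = 396 / 226 ≈ 1.752; B = 613 / 322 ≈ 1.904; C = 1452 / 844 ≈ 1.720.
|Δ from 1.667|: A 0.085; B 0.237; C 0.053.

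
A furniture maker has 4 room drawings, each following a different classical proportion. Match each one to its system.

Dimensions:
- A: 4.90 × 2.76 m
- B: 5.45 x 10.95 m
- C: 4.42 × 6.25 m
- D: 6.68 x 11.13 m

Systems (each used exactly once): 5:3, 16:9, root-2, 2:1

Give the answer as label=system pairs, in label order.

A=16:9, B=2:1, C=root-2, D=5:3

A = 4.90/2.76 ≈ 1.775 → 16:9 (1.778)
B = 10.95/5.45 ≈ 2.009 → 2:1 (2.000)
C = 6.25/4.42 ≈ 1.414 → root-2 (1.414)
D = 11.13/6.68 ≈ 1.666 → 5:3 (1.667)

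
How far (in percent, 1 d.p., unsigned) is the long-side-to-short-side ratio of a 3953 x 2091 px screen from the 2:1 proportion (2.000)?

5.5%

Ratio = 3953 / 2091 ≈ 1.8905.
Ideal 2:1 = 2.0000. |1.8905 − 2.0000| / 2.0000 ≈ 5.47% → 5.5%.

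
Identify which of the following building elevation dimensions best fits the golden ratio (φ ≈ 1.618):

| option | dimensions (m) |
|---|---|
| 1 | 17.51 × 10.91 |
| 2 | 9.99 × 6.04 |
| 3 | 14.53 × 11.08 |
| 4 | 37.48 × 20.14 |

1

Target golden ratio ≈ 1.618.
1: 1.605 (Δ0.013)  2: 1.654 (Δ0.036)  3: 1.311 (Δ0.307)  4: 1.861 (Δ0.243)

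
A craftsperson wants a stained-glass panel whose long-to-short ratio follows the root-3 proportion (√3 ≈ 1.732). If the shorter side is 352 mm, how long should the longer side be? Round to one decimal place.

root-3 ≈ 1.73205.
Longer side = 352 × 1.73205 ≈ 609.682 → 609.7 mm.

609.7 mm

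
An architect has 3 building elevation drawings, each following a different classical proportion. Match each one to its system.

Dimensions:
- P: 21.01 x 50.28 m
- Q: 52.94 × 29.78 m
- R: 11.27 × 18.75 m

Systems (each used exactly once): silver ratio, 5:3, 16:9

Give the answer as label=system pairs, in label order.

Ratios: P ≈ 2.393; Q ≈ 1.778; R ≈ 1.664.
Targets: silver ratio ≈ 2.414; 5:3 ≈ 1.667; 16:9 ≈ 1.778.

P=silver ratio, Q=16:9, R=5:3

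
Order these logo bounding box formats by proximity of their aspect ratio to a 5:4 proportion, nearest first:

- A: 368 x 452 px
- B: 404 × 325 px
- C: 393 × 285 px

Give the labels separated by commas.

B, A, C

Ratios: A = 452 / 368 ≈ 1.228; B = 404 / 325 ≈ 1.243; C = 393 / 285 ≈ 1.379.
|Δ from 1.250|: A 0.022; B 0.007; C 0.129.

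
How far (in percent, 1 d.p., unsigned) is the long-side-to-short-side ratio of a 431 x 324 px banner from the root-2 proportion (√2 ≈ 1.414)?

5.9%

Ratio = 431 / 324 ≈ 1.3302.
Ideal root-2 ≈ 1.4142. |1.3302 − 1.4142| / 1.4142 ≈ 5.94% → 5.9%.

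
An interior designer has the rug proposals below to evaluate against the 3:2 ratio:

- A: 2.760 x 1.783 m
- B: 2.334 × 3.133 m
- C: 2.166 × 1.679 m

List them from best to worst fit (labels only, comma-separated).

A, B, C

Ratios: A = 2.760 / 1.783 ≈ 1.548; B = 3.133 / 2.334 ≈ 1.342; C = 2.166 / 1.679 ≈ 1.290.
|Δ from 1.500|: A 0.048; B 0.158; C 0.210.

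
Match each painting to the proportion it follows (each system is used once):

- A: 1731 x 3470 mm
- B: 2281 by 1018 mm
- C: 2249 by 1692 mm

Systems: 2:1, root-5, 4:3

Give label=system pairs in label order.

A=2:1, B=root-5, C=4:3

A = 3470/1731 ≈ 2.005 → 2:1 (2.000)
B = 2281/1018 ≈ 2.241 → root-5 (2.236)
C = 2249/1692 ≈ 1.329 → 4:3 (1.333)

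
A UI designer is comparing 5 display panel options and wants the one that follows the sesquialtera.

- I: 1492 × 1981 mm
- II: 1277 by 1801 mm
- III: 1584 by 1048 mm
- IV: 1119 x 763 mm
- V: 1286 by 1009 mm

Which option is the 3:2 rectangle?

Target 3:2 ≈ 1.500.
I: 1.328 (Δ0.172)  II: 1.410 (Δ0.090)  III: 1.511 (Δ0.011)  IV: 1.467 (Δ0.033)  V: 1.275 (Δ0.225)

III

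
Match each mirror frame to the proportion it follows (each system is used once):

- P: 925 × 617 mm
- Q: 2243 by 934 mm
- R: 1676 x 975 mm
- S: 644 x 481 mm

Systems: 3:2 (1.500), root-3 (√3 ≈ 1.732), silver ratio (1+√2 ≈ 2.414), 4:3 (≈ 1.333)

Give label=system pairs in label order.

P=3:2, Q=silver ratio, R=root-3, S=4:3

Ratios: P ≈ 1.499; Q ≈ 2.401; R ≈ 1.719; S ≈ 1.339.
Targets: 3:2 ≈ 1.500; root-3 ≈ 1.732; silver ratio ≈ 2.414; 4:3 ≈ 1.333.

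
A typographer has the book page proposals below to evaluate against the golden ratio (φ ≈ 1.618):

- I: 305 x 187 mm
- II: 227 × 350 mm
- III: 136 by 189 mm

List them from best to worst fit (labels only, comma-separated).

I, II, III

Ratios: I = 305 / 187 ≈ 1.631; II = 350 / 227 ≈ 1.542; III = 189 / 136 ≈ 1.390.
|Δ from 1.618|: I 0.013; II 0.076; III 0.228.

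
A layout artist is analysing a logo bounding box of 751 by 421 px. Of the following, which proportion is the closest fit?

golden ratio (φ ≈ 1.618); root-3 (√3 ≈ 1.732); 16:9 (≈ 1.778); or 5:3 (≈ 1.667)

16:9

751/421 ≈ 1.784. Nearest candidates are 16:9 (1.778, off by 0.006) and root-3 (1.732, off by 0.052).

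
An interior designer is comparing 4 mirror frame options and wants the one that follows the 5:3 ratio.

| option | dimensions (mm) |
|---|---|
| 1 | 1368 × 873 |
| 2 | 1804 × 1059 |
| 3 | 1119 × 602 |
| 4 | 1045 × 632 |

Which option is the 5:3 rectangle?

4

Ratios (long/short): 1 ≈ 1.567; 2 ≈ 1.703; 3 ≈ 1.859; 4 ≈ 1.653.
5:3 ≈ 1.667; option 4 is nearest (Δ 0.014).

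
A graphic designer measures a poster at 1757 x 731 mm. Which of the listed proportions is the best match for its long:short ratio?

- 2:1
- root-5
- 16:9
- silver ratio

Ratio = 1757 / 731 ≈ 2.404.
Distances: 2:1 2.000 (Δ 0.404); root-5 2.236 (Δ 0.168); 16:9 1.778 (Δ 0.626); silver ratio 2.414 (Δ 0.010).

silver ratio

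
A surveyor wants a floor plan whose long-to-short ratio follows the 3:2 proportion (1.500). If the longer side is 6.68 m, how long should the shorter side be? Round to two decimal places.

4.45 m

3:2 = 1.50000.
Shorter side = 6.68 ÷ 1.50000 ≈ 4.4533 → 4.45 m.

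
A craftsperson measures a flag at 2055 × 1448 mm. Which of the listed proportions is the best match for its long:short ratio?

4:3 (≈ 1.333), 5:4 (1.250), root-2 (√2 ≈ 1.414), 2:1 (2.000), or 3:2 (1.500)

root-2

Ratio = 2055 / 1448 ≈ 1.419.
Distances: 4:3 1.333 (Δ 0.086); 5:4 1.250 (Δ 0.169); root-2 1.414 (Δ 0.005); 2:1 2.000 (Δ 0.581); 3:2 1.500 (Δ 0.081).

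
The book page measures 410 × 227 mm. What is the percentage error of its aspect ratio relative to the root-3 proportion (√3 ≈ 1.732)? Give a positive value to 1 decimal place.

4.3%

Ratio = 410 / 227 ≈ 1.8062.
Ideal root-3 ≈ 1.7321. |1.8062 − 1.7321| / 1.7321 ≈ 4.28% → 4.3%.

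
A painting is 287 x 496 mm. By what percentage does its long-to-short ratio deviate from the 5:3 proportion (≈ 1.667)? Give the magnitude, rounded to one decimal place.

Ratio = 496 / 287 ≈ 1.7282.
Ideal 5:3 ≈ 1.6667. |1.7282 − 1.6667| / 1.6667 ≈ 3.69% → 3.7%.

3.7%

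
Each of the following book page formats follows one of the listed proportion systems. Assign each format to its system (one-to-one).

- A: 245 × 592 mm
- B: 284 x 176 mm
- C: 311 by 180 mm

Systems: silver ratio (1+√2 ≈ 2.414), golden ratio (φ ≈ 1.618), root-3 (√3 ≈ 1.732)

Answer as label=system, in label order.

Ratios: A ≈ 2.416; B ≈ 1.614; C ≈ 1.728.
Targets: silver ratio ≈ 2.414; golden ratio ≈ 1.618; root-3 ≈ 1.732.

A=silver ratio, B=golden ratio, C=root-3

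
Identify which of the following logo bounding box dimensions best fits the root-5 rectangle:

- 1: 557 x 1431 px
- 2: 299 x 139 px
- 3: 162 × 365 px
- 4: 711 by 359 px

Target root-5 ≈ 2.236.
1: 2.569 (Δ0.333)  2: 2.151 (Δ0.085)  3: 2.253 (Δ0.017)  4: 1.981 (Δ0.255)

3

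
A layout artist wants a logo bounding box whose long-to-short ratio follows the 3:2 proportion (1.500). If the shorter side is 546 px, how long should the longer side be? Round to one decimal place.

3:2 = 1.50000.
Longer side = 546 × 1.50000 ≈ 819.000 → 819.0 px.

819.0 px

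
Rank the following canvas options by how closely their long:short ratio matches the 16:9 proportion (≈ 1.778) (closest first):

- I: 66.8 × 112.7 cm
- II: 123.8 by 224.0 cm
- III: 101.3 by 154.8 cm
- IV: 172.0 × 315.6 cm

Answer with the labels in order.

Ratios: I = 112.7 / 66.8 ≈ 1.687; II = 224.0 / 123.8 ≈ 1.809; III = 154.8 / 101.3 ≈ 1.528; IV = 315.6 / 172.0 ≈ 1.835.
|Δ from 1.778|: I 0.091; II 0.031; III 0.250; IV 0.057.

II, IV, I, III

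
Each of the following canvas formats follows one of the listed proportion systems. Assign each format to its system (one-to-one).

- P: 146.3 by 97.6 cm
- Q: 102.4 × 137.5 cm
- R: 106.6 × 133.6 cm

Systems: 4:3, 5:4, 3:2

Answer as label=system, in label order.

P=3:2, Q=4:3, R=5:4

Ratios: P ≈ 1.499; Q ≈ 1.343; R ≈ 1.253.
Targets: 4:3 ≈ 1.333; 5:4 ≈ 1.250; 3:2 ≈ 1.500.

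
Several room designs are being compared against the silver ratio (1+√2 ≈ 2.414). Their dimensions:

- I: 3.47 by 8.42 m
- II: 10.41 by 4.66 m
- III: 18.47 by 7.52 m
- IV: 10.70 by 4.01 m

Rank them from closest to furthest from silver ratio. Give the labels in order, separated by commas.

I, III, II, IV

Ratios: I = 8.42 / 3.47 ≈ 2.427; II = 10.41 / 4.66 ≈ 2.234; III = 18.47 / 7.52 ≈ 2.456; IV = 10.70 / 4.01 ≈ 2.668.
|Δ from 2.414|: I 0.013; II 0.180; III 0.042; IV 0.254.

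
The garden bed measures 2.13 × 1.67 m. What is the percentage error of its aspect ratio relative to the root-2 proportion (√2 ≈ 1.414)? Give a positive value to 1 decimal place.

9.8%

Ratio = 2.13 / 1.67 ≈ 1.2754.
Ideal root-2 ≈ 1.4142. |1.2754 − 1.4142| / 1.4142 ≈ 9.81% → 9.8%.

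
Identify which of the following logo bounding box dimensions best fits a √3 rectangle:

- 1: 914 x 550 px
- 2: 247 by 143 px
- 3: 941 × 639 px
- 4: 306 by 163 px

2

Target root-3 ≈ 1.732.
1: 1.662 (Δ0.070)  2: 1.727 (Δ0.005)  3: 1.473 (Δ0.259)  4: 1.877 (Δ0.145)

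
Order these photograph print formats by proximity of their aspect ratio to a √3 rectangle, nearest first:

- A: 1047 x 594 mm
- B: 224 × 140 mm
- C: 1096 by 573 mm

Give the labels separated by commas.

A: 1047/594 ≈ 1.763 → |1.763 − 1.732| = 0.031
B: 224/140 ≈ 1.600 → |1.600 − 1.732| = 0.132
C: 1096/573 ≈ 1.913 → |1.913 − 1.732| = 0.181

A, B, C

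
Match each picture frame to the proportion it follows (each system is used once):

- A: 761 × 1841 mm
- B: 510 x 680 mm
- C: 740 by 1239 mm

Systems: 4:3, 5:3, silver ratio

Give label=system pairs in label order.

Ratios: A ≈ 2.419; B ≈ 1.333; C ≈ 1.674.
Targets: 4:3 ≈ 1.333; 5:3 ≈ 1.667; silver ratio ≈ 2.414.

A=silver ratio, B=4:3, C=5:3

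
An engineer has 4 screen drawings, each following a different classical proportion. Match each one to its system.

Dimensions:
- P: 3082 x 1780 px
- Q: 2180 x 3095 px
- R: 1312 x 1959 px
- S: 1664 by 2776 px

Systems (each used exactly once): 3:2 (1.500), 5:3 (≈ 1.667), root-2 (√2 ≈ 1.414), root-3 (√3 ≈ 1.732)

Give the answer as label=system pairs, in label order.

P=root-3, Q=root-2, R=3:2, S=5:3

Ratios: P ≈ 1.731; Q ≈ 1.420; R ≈ 1.493; S ≈ 1.668.
Targets: 3:2 ≈ 1.500; 5:3 ≈ 1.667; root-2 ≈ 1.414; root-3 ≈ 1.732.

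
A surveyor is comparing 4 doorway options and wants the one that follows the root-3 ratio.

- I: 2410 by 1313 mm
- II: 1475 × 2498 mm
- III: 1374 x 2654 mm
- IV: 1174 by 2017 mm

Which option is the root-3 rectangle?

IV

Target root-3 ≈ 1.732.
I: 1.835 (Δ0.103)  II: 1.694 (Δ0.038)  III: 1.932 (Δ0.200)  IV: 1.718 (Δ0.014)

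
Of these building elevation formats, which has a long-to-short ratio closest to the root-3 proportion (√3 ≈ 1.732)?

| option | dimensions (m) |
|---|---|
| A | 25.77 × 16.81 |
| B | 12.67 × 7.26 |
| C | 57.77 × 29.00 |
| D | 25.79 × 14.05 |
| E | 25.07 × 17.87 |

B

Ratios (long/short): A ≈ 1.533; B ≈ 1.745; C ≈ 1.992; D ≈ 1.836; E ≈ 1.403.
root-3 ≈ 1.732; option B is nearest (Δ 0.013).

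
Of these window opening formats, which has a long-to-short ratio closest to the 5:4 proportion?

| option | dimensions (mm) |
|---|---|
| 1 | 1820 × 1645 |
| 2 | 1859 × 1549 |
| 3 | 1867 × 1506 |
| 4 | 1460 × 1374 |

3

Ratios (long/short): 1 ≈ 1.106; 2 ≈ 1.200; 3 ≈ 1.240; 4 ≈ 1.063.
5:4 ≈ 1.250; option 3 is nearest (Δ 0.010).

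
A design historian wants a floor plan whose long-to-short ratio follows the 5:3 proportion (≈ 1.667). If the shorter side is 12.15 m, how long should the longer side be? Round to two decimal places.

5:3 ≈ 1.66667.
Longer side = 12.15 × 1.66667 ≈ 20.2500 → 20.25 m.

20.25 m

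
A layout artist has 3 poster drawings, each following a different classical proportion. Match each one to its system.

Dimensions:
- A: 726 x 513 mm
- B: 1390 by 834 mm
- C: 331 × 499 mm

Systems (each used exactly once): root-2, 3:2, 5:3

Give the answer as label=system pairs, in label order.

A=root-2, B=5:3, C=3:2

A = 726/513 ≈ 1.415 → root-2 (1.414)
B = 1390/834 ≈ 1.667 → 5:3 (1.667)
C = 499/331 ≈ 1.508 → 3:2 (1.500)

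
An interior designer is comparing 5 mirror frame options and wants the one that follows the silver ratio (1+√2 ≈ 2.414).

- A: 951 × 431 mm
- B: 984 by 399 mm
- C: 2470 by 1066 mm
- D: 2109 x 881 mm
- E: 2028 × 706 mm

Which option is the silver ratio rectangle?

D

Target silver ratio ≈ 2.414.
A: 2.206 (Δ0.208)  B: 2.466 (Δ0.052)  C: 2.317 (Δ0.097)  D: 2.394 (Δ0.020)  E: 2.873 (Δ0.459)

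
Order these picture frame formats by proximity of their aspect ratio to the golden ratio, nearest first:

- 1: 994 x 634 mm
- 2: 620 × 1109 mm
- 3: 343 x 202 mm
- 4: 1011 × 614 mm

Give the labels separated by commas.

4, 1, 3, 2

1: 994/634 ≈ 1.568 → |1.568 − 1.618| = 0.050
2: 1109/620 ≈ 1.789 → |1.789 − 1.618| = 0.171
3: 343/202 ≈ 1.698 → |1.698 − 1.618| = 0.080
4: 1011/614 ≈ 1.647 → |1.647 − 1.618| = 0.029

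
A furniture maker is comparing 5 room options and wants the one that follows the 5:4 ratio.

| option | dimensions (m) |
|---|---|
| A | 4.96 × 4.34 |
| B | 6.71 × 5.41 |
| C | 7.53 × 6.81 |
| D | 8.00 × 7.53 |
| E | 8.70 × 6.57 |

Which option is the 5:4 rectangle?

B

Target 5:4 ≈ 1.250.
A: 1.143 (Δ0.107)  B: 1.240 (Δ0.010)  C: 1.106 (Δ0.144)  D: 1.062 (Δ0.188)  E: 1.324 (Δ0.074)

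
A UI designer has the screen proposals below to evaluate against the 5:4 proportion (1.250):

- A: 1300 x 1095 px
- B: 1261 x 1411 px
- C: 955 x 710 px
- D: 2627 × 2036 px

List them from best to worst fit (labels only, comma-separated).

Ratios: A = 1300 / 1095 ≈ 1.187; B = 1411 / 1261 ≈ 1.119; C = 955 / 710 ≈ 1.345; D = 2627 / 2036 ≈ 1.290.
|Δ from 1.250|: A 0.063; B 0.131; C 0.095; D 0.040.

D, A, C, B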